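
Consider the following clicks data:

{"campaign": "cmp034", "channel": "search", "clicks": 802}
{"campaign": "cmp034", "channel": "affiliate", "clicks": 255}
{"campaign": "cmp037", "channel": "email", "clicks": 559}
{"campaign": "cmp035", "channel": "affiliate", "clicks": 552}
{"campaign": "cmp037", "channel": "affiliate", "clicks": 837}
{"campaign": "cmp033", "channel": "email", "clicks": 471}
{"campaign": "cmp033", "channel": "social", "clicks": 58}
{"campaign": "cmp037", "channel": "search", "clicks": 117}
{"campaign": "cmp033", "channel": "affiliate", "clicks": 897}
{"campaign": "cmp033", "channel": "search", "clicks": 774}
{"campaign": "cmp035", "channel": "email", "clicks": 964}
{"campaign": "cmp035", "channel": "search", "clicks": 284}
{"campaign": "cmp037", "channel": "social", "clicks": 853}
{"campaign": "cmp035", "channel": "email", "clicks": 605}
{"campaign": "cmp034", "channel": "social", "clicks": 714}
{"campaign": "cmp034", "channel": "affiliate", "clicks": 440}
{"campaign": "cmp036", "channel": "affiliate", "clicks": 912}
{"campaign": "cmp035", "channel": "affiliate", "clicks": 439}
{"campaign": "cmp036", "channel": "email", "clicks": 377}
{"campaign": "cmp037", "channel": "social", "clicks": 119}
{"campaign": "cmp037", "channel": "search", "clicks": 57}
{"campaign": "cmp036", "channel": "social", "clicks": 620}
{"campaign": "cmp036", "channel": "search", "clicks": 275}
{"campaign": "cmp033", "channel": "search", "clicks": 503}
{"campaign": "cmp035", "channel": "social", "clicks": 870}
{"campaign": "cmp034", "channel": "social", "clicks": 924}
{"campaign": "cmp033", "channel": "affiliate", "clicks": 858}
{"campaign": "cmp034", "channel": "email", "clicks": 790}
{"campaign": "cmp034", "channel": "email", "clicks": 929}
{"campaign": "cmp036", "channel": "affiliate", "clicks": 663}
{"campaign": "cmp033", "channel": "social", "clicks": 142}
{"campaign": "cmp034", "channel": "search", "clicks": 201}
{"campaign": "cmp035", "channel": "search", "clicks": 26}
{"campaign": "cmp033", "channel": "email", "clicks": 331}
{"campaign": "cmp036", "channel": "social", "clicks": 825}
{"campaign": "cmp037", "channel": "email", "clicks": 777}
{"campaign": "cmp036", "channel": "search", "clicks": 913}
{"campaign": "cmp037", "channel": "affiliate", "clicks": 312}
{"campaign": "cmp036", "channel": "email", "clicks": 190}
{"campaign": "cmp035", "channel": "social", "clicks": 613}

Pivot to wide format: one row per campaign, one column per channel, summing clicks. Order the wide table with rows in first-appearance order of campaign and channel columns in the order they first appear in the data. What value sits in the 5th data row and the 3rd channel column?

With rows in first-appearance order of campaign, row 5 is campaign=cmp036. channel columns in first-appearance order: search, affiliate, email, social; column 3 is email.
Long rows with campaign=cmp036, channel=email: 377 + 190 = 567.

567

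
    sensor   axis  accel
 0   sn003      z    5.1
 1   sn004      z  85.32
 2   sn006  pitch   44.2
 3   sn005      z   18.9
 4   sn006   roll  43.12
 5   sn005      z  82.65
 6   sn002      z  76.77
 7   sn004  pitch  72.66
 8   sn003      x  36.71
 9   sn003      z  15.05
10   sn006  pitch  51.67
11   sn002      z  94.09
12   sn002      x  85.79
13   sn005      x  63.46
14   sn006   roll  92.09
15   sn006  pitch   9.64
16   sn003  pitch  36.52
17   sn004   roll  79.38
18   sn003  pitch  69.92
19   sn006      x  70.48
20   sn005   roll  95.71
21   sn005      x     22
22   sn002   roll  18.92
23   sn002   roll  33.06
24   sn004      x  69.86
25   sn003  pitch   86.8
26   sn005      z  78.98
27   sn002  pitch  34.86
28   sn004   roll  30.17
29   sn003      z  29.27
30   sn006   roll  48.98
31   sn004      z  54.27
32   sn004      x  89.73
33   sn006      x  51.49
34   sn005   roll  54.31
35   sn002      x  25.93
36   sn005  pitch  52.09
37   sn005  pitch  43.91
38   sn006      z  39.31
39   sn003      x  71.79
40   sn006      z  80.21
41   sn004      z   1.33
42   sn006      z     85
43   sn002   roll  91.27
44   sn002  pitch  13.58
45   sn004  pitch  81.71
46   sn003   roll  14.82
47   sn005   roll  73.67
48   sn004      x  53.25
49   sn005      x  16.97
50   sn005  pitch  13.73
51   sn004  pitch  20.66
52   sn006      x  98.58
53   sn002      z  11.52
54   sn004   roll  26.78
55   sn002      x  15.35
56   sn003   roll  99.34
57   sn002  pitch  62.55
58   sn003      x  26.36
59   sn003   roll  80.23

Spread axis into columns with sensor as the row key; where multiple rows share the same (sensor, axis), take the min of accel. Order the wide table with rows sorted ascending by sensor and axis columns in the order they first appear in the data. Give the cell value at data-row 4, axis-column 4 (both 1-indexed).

16.97

With rows sorted ascending by sensor, row 4 is sensor=sn005. axis columns in first-appearance order: z, pitch, roll, x; column 4 is x.
Long rows with sensor=sn005, axis=x: min(63.46, 22, 16.97) = 16.97.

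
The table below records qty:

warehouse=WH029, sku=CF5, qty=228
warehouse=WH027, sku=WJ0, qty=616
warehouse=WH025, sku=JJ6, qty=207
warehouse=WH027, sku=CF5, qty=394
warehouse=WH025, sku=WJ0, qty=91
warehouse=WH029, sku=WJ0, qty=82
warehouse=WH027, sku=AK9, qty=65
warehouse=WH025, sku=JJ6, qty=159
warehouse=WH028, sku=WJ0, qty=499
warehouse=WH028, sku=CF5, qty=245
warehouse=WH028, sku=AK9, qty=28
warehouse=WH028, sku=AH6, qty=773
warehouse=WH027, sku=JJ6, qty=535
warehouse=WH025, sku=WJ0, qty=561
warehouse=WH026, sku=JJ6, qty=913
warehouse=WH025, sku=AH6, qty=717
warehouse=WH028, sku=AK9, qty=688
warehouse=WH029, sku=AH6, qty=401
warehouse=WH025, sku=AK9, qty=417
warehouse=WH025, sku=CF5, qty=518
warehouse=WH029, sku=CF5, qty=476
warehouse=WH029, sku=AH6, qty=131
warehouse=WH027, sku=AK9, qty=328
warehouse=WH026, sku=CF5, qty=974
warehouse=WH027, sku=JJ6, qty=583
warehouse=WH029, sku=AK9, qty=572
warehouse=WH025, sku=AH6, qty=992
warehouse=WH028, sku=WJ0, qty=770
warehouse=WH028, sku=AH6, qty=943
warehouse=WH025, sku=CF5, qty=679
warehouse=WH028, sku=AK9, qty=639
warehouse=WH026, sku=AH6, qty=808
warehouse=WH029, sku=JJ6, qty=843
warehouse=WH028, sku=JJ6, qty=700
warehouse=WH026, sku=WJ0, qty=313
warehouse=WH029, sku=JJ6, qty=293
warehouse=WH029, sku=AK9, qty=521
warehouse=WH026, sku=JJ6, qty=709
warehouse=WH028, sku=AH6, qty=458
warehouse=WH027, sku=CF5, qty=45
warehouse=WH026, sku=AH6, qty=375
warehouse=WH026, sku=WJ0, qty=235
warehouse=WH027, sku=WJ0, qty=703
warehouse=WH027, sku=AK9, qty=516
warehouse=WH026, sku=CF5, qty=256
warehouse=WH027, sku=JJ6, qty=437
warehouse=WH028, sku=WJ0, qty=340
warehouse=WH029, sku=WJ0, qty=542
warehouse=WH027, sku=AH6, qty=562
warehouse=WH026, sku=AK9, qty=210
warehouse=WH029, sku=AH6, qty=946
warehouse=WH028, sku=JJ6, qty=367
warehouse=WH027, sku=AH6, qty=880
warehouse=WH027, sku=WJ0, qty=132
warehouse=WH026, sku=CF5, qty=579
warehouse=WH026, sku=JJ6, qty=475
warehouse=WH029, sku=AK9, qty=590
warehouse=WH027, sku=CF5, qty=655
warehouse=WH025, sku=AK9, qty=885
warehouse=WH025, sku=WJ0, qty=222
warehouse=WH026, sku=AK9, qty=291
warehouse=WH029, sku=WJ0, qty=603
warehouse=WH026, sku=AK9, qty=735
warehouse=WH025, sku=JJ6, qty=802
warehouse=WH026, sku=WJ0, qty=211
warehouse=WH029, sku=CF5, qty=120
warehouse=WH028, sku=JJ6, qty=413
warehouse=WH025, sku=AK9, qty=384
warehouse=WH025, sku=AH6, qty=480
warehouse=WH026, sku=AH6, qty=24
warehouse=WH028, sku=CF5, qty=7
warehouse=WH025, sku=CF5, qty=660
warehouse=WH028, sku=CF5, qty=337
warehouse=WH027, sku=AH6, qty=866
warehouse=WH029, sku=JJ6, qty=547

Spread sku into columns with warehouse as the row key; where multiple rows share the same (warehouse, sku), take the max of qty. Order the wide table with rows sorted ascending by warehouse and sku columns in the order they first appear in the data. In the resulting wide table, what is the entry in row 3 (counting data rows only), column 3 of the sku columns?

With rows sorted ascending by warehouse, row 3 is warehouse=WH027. sku columns in first-appearance order: CF5, WJ0, JJ6, AK9, AH6; column 3 is JJ6.
Long rows with warehouse=WH027, sku=JJ6: max(535, 583, 437) = 583.

583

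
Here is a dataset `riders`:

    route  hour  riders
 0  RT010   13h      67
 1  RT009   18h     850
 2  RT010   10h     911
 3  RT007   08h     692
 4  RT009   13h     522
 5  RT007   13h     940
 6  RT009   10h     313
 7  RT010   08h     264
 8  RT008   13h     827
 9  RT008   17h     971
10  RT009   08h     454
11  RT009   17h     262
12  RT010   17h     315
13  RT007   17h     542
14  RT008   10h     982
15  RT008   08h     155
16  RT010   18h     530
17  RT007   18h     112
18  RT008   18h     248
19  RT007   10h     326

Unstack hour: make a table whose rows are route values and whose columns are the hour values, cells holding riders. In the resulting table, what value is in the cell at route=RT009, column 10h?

313

Wide layout: rows indexed by route, columns are the 5 distinct hour values (13h, 18h, 10h, 08h, 17h).
Cell (route=RT009, hour=10h) draws from the long row where route=RT009 and hour=10h, which has riders=313.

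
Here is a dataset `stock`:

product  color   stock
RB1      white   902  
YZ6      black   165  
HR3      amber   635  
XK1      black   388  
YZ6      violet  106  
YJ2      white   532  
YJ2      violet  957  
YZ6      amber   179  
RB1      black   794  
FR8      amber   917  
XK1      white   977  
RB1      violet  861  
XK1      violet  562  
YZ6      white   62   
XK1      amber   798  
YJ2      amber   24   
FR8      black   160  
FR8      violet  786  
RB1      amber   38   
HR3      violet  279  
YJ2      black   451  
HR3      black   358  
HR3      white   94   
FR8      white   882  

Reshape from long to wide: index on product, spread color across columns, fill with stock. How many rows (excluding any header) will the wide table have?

6

6 distinct product values → 6 rows.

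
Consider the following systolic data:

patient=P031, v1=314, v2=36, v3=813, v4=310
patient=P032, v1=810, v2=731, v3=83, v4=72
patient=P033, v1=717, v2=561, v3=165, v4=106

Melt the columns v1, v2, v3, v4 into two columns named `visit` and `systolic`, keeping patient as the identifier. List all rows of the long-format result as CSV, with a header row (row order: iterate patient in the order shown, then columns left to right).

Each (patient, column) pair becomes one row: 3 × 4 = 12 rows.
For example, (P031, v1) → systolic=314.

patient,visit,systolic
P031,v1,314
P031,v2,36
P031,v3,813
P031,v4,310
P032,v1,810
P032,v2,731
P032,v3,83
P032,v4,72
P033,v1,717
P033,v2,561
P033,v3,165
P033,v4,106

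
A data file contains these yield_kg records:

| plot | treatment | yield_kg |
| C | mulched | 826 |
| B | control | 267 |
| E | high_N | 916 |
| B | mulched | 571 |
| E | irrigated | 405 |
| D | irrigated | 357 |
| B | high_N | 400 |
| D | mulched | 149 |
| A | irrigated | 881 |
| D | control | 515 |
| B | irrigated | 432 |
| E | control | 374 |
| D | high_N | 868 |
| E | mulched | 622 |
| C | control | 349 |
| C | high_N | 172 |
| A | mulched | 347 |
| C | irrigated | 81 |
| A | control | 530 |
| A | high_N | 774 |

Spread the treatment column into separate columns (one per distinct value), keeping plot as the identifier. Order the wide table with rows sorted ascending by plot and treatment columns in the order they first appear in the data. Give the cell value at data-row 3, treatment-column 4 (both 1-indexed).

With rows sorted ascending by plot, row 3 is plot=C. treatment columns in first-appearance order: mulched, control, high_N, irrigated; column 4 is irrigated.
Long rows with plot=C, treatment=irrigated: yield_kg = 81.

81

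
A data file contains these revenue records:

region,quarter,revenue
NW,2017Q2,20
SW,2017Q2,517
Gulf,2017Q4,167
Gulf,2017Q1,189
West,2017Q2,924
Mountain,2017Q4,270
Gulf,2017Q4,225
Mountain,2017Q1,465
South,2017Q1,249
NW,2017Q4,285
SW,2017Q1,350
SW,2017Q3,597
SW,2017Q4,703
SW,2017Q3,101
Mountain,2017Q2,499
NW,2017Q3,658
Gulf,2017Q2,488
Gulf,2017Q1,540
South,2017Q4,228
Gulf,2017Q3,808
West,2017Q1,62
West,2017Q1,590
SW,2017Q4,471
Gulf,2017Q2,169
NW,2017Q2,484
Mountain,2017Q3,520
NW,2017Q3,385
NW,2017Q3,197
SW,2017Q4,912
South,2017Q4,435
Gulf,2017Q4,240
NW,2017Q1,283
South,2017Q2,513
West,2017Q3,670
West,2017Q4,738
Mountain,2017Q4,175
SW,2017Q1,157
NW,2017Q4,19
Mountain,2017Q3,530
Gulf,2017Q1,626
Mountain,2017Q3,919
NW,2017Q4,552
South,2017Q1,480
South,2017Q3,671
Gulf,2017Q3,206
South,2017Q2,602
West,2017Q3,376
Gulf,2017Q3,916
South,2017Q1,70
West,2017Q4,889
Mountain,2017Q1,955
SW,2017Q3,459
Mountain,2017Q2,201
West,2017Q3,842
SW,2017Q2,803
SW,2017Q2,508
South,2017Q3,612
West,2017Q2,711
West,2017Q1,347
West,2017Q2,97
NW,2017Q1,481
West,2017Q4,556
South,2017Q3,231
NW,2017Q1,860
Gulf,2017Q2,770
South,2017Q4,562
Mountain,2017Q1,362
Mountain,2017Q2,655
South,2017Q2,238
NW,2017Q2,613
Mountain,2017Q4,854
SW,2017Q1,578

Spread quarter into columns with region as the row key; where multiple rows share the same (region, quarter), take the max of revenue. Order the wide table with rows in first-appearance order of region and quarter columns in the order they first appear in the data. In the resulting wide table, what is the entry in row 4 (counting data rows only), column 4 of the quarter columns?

842

With rows in first-appearance order of region, row 4 is region=West. quarter columns in first-appearance order: 2017Q2, 2017Q4, 2017Q1, 2017Q3; column 4 is 2017Q3.
Long rows with region=West, quarter=2017Q3: max(670, 376, 842) = 842.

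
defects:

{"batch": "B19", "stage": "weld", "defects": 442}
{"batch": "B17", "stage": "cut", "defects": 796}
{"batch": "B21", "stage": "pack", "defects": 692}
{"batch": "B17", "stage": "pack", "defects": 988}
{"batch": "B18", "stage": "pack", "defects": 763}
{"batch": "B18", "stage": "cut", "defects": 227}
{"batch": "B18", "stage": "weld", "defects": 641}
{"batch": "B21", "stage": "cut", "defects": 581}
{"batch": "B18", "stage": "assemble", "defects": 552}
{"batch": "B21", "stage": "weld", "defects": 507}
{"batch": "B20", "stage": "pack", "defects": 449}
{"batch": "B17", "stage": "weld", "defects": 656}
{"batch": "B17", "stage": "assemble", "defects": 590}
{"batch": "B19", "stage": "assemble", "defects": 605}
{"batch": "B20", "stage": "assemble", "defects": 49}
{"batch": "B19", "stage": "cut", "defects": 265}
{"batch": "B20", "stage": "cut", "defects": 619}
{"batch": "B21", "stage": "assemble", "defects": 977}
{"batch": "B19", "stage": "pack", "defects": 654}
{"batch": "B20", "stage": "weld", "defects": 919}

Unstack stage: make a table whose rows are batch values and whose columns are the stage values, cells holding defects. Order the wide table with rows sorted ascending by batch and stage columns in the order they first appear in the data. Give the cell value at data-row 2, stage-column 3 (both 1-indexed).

763

With rows sorted ascending by batch, row 2 is batch=B18. stage columns in first-appearance order: weld, cut, pack, assemble; column 3 is pack.
Long rows with batch=B18, stage=pack: defects = 763.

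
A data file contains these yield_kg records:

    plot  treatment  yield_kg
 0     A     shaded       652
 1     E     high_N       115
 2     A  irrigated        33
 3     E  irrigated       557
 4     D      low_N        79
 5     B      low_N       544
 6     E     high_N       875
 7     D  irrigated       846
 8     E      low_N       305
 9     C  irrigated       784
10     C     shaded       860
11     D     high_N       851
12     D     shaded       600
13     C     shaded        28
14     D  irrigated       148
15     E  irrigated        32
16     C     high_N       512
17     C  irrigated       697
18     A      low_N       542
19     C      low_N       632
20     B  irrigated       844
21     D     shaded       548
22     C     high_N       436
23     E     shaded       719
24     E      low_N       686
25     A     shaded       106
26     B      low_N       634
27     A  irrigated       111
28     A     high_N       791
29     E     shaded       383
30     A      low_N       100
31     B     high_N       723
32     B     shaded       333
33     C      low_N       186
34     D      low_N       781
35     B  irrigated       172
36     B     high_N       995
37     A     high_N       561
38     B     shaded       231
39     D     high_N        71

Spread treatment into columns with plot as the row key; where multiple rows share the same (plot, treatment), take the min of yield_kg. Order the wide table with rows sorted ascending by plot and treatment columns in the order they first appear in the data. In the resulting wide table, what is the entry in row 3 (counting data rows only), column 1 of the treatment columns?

With rows sorted ascending by plot, row 3 is plot=C. treatment columns in first-appearance order: shaded, high_N, irrigated, low_N; column 1 is shaded.
Long rows with plot=C, treatment=shaded: min(860, 28) = 28.

28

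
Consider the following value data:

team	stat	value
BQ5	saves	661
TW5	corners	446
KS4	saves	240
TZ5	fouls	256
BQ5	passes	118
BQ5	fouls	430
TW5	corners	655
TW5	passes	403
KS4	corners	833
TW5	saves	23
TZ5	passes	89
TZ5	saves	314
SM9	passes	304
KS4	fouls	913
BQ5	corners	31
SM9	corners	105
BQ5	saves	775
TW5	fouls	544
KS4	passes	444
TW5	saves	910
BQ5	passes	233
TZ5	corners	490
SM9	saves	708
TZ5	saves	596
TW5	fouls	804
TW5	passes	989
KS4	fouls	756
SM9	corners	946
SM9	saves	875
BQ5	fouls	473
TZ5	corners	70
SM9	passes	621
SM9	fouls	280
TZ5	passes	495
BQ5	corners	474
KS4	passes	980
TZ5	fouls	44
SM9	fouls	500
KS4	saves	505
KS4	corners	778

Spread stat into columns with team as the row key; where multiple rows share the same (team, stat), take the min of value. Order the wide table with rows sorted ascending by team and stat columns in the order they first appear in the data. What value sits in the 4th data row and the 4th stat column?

403

With rows sorted ascending by team, row 4 is team=TW5. stat columns in first-appearance order: saves, corners, fouls, passes; column 4 is passes.
Long rows with team=TW5, stat=passes: min(403, 989) = 403.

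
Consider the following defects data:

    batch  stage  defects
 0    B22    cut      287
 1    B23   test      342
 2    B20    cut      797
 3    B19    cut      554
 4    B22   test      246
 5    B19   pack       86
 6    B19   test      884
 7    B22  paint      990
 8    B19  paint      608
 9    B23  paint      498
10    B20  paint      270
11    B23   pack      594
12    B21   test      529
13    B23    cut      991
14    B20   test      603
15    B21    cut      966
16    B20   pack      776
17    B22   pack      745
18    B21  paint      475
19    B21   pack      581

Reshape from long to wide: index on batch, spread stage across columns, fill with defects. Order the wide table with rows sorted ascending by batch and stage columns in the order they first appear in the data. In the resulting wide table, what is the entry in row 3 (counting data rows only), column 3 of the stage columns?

581

With rows sorted ascending by batch, row 3 is batch=B21. stage columns in first-appearance order: cut, test, pack, paint; column 3 is pack.
Long rows with batch=B21, stage=pack: defects = 581.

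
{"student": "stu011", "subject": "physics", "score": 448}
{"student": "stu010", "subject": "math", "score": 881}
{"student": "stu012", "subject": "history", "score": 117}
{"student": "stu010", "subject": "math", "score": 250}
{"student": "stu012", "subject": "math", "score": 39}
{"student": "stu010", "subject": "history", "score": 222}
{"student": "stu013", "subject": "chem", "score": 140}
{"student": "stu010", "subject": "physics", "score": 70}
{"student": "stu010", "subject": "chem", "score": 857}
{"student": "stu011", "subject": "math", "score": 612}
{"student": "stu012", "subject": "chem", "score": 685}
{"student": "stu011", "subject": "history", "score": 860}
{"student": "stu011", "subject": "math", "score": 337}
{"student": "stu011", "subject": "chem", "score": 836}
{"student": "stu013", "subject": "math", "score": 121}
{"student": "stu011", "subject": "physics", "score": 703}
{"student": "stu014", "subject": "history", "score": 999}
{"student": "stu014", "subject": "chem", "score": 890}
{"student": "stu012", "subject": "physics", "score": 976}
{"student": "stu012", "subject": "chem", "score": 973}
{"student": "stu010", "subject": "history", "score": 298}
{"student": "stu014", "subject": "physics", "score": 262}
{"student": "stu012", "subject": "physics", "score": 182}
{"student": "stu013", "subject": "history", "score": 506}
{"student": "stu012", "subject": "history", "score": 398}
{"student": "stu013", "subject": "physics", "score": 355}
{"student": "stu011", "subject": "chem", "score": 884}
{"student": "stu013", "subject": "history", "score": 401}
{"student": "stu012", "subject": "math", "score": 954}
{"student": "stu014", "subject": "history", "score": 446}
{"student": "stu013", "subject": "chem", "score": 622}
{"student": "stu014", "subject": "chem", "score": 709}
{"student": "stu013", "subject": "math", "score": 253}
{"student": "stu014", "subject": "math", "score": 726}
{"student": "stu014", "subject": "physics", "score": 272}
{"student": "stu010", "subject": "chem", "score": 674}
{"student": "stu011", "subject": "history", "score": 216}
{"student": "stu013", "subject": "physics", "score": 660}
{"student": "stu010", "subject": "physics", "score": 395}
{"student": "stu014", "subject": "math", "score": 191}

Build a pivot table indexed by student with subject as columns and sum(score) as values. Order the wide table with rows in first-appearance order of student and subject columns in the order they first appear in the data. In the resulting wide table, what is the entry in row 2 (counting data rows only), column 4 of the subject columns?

1531

With rows in first-appearance order of student, row 2 is student=stu010. subject columns in first-appearance order: physics, math, history, chem; column 4 is chem.
Long rows with student=stu010, subject=chem: 857 + 674 = 1531.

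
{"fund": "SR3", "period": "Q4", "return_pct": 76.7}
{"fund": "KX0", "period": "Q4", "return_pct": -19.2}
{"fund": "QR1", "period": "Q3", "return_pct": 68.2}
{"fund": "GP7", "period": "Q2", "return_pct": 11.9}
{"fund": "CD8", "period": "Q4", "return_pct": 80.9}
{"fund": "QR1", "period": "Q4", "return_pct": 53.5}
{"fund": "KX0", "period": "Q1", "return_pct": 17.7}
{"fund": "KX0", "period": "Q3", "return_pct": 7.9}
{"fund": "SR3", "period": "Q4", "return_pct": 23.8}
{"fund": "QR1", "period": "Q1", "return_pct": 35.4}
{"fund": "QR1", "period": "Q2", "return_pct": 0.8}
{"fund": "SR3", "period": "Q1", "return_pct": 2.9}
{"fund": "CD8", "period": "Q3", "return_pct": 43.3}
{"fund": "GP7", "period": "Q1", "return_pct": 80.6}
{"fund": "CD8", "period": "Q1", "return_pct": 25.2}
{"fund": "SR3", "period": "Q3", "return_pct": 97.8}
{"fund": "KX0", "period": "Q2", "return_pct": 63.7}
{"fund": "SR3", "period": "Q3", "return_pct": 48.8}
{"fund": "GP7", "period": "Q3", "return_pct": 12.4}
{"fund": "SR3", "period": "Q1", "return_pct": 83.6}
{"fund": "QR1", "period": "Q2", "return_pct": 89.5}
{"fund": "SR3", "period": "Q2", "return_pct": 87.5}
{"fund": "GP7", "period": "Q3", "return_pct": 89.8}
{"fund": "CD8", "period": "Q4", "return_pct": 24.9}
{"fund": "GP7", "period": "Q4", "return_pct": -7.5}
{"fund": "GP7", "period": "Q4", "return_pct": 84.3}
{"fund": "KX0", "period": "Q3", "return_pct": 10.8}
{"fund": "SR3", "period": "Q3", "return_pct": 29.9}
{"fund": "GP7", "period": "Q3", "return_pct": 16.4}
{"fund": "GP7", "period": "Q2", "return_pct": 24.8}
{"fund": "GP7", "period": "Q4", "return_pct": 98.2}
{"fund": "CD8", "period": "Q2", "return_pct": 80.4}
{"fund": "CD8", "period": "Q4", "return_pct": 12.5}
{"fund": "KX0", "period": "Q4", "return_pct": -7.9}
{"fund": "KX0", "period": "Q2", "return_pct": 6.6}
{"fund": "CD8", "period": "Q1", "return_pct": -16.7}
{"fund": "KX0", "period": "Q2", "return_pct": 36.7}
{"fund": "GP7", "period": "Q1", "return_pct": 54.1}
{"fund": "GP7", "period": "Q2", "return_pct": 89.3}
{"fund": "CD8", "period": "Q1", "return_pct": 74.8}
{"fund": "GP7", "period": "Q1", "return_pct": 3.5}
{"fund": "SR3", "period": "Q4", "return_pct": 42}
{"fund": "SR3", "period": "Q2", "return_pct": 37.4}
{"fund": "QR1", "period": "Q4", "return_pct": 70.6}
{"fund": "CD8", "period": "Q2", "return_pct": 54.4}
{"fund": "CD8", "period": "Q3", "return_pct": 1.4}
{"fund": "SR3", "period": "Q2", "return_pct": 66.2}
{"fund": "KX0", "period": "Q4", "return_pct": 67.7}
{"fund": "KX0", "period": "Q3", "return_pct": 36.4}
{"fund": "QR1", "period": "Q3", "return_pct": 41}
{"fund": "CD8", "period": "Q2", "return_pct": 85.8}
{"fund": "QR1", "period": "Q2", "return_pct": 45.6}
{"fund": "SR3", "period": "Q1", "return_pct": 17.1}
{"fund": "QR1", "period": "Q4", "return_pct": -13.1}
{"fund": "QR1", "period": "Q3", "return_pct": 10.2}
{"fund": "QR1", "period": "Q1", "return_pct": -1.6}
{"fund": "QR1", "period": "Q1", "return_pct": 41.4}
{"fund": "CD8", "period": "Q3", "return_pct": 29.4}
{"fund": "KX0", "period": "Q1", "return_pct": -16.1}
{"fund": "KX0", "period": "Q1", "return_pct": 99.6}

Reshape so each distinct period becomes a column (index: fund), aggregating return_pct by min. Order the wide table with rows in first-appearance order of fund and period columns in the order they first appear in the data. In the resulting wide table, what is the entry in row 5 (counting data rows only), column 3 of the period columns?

54.4

With rows in first-appearance order of fund, row 5 is fund=CD8. period columns in first-appearance order: Q4, Q3, Q2, Q1; column 3 is Q2.
Long rows with fund=CD8, period=Q2: min(80.4, 54.4, 85.8) = 54.4.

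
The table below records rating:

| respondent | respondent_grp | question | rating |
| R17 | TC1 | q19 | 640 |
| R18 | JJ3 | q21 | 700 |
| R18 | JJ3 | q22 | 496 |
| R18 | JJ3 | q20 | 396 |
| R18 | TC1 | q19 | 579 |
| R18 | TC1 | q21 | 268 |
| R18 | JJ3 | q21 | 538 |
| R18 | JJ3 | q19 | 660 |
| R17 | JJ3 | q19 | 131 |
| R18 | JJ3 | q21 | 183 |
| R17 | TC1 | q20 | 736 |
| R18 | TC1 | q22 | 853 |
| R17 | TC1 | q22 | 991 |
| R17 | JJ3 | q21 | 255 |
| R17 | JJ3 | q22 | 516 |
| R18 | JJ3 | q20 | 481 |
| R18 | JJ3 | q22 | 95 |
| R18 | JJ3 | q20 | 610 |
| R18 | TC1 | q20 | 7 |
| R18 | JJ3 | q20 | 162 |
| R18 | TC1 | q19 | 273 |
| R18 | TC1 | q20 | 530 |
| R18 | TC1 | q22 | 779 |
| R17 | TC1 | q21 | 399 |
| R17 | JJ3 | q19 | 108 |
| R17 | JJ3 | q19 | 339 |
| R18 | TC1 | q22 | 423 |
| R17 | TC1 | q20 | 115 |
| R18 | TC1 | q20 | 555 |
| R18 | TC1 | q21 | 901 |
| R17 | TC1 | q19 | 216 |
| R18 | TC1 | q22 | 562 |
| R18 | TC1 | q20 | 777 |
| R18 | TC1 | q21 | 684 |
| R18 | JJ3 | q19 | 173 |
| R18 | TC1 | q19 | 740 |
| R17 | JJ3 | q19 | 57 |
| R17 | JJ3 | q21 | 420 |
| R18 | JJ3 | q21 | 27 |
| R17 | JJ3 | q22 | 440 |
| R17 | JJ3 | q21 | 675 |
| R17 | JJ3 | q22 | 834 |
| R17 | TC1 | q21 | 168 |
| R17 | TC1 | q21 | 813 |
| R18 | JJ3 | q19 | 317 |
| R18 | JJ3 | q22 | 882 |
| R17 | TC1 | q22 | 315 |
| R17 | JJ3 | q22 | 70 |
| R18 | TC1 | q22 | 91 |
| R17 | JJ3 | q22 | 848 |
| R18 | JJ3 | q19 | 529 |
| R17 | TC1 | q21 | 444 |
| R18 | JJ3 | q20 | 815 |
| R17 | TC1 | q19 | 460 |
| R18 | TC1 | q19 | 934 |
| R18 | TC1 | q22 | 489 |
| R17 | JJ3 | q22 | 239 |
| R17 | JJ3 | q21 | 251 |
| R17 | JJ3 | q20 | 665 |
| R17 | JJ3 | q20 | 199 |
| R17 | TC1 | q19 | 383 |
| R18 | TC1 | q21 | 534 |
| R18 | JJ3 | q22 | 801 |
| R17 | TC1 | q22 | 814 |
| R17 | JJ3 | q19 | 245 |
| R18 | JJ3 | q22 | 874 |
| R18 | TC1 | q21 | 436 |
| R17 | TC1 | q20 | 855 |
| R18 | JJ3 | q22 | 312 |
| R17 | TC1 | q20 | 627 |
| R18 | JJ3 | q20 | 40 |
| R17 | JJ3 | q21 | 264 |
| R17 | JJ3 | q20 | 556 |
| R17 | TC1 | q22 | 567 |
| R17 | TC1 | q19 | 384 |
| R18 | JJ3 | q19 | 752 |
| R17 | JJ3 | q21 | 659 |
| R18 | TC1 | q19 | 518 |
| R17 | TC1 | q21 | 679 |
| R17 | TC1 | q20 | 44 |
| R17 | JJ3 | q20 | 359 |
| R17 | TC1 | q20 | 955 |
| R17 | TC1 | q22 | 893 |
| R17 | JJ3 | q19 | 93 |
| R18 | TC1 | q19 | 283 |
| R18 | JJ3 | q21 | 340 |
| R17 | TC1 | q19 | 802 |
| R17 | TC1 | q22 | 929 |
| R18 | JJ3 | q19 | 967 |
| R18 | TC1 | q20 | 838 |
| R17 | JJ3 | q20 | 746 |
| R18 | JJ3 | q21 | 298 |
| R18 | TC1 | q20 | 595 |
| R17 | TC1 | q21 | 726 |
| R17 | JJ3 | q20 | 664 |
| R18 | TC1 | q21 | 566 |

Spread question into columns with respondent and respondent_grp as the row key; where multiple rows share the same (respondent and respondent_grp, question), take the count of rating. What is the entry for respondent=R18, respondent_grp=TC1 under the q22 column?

6

Rows with respondent=R18, respondent_grp=TC1 and question=q22: rating values are 853, 779, 423, 562, 91, 489.
6 rows match — count = 6.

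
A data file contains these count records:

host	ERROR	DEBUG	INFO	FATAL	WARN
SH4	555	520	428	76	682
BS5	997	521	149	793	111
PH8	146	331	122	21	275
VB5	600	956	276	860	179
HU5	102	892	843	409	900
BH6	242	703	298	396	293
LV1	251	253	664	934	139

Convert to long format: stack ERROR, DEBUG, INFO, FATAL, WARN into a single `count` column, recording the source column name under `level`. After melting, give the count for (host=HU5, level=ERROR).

102

Unpivoting turns each (host, wide-column) pair into one long row.
The wide cell at row HU5, column ERROR holds 102, so the long row (HU5, ERROR) has count=102.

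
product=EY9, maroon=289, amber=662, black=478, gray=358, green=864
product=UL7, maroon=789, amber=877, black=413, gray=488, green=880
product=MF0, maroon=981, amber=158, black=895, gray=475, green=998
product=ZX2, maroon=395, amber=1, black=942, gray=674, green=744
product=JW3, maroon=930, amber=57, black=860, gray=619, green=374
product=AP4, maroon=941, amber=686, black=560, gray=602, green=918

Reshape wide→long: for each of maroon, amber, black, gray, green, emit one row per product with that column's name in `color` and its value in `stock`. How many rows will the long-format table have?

6 product values × 5 melted columns = 30 rows.

30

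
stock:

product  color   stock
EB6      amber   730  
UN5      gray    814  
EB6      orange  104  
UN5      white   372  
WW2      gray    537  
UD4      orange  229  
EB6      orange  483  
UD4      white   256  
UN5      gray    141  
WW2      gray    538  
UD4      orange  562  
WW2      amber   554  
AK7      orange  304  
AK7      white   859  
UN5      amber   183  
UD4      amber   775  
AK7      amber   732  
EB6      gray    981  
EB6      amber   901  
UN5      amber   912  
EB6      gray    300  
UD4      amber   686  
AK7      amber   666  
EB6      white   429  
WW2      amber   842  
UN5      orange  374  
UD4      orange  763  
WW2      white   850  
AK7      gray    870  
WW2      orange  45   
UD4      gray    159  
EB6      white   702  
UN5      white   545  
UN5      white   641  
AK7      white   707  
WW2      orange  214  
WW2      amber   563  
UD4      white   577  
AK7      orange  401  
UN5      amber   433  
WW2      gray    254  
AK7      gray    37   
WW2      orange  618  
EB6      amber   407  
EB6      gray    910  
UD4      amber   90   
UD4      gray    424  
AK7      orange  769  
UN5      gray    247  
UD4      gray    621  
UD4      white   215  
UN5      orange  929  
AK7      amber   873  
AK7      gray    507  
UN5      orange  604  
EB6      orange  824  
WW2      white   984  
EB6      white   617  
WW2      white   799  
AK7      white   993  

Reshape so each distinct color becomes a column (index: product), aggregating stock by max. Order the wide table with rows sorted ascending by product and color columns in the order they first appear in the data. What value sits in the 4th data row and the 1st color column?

912

With rows sorted ascending by product, row 4 is product=UN5. color columns in first-appearance order: amber, gray, orange, white; column 1 is amber.
Long rows with product=UN5, color=amber: max(183, 912, 433) = 912.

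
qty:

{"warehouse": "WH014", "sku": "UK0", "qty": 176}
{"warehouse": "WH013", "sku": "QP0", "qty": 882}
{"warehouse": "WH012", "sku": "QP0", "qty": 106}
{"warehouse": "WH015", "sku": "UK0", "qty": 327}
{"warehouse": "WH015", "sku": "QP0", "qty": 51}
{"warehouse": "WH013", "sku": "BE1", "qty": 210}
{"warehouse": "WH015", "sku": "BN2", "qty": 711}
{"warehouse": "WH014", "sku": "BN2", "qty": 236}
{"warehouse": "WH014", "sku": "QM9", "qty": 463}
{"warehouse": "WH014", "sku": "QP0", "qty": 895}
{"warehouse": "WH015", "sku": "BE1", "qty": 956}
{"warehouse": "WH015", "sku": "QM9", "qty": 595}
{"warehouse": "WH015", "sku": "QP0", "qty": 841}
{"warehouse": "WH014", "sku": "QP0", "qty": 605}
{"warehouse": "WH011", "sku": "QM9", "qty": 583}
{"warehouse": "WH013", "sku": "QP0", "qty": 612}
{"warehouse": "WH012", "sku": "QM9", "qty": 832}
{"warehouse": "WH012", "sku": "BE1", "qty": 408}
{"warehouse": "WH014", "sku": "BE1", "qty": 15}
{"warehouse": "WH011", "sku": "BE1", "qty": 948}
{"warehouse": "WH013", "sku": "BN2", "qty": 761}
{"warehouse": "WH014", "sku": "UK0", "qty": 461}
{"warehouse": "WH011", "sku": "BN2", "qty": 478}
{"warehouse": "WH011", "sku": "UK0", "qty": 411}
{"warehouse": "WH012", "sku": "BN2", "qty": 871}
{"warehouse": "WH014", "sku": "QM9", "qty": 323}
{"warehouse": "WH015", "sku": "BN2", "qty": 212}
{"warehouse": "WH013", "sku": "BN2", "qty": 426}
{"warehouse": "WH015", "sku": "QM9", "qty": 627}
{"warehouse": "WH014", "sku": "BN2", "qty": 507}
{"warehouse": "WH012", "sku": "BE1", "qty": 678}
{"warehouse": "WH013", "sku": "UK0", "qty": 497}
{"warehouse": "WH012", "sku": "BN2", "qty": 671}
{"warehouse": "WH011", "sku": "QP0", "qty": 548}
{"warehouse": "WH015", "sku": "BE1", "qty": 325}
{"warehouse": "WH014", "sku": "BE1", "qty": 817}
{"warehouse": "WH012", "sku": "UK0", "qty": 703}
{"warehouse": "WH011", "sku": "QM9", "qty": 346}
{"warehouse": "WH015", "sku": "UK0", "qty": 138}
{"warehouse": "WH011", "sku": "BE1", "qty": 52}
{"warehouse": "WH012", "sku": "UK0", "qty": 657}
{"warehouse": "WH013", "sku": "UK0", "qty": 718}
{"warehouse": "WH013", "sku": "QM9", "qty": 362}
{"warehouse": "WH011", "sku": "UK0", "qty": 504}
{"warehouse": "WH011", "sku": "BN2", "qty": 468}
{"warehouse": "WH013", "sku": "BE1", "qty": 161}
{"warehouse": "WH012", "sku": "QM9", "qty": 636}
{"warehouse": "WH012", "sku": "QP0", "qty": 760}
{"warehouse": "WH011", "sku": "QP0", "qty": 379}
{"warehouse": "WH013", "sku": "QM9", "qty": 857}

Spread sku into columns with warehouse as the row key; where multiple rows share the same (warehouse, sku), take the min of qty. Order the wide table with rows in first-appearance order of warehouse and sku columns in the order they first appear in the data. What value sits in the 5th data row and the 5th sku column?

346

With rows in first-appearance order of warehouse, row 5 is warehouse=WH011. sku columns in first-appearance order: UK0, QP0, BE1, BN2, QM9; column 5 is QM9.
Long rows with warehouse=WH011, sku=QM9: min(583, 346) = 346.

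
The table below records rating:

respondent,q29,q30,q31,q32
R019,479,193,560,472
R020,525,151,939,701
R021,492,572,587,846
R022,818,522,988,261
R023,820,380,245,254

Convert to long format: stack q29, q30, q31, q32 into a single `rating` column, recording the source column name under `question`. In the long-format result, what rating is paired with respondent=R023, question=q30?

380

Unpivoting turns each (respondent, wide-column) pair into one long row.
The wide cell at row R023, column q30 holds 380, so the long row (R023, q30) has rating=380.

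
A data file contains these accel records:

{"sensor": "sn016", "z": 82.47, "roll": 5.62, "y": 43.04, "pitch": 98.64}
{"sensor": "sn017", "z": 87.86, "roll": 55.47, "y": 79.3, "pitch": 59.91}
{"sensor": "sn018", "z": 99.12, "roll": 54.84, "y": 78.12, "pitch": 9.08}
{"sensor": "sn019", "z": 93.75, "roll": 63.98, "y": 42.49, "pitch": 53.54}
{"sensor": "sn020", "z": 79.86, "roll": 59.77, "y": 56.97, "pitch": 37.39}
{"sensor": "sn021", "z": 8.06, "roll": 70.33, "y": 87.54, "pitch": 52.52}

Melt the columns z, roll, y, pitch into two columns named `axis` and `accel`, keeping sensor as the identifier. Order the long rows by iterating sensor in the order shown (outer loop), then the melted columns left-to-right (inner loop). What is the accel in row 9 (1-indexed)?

24 rows total (6 × 4). Row 9: index ⌊(9-1)/4⌋ = 2 into sensor → sn018; (9-1) mod 4 = 0 into the melted columns → z.
So row 9 is (sn018, z, 99.12); accel = 99.12.

99.12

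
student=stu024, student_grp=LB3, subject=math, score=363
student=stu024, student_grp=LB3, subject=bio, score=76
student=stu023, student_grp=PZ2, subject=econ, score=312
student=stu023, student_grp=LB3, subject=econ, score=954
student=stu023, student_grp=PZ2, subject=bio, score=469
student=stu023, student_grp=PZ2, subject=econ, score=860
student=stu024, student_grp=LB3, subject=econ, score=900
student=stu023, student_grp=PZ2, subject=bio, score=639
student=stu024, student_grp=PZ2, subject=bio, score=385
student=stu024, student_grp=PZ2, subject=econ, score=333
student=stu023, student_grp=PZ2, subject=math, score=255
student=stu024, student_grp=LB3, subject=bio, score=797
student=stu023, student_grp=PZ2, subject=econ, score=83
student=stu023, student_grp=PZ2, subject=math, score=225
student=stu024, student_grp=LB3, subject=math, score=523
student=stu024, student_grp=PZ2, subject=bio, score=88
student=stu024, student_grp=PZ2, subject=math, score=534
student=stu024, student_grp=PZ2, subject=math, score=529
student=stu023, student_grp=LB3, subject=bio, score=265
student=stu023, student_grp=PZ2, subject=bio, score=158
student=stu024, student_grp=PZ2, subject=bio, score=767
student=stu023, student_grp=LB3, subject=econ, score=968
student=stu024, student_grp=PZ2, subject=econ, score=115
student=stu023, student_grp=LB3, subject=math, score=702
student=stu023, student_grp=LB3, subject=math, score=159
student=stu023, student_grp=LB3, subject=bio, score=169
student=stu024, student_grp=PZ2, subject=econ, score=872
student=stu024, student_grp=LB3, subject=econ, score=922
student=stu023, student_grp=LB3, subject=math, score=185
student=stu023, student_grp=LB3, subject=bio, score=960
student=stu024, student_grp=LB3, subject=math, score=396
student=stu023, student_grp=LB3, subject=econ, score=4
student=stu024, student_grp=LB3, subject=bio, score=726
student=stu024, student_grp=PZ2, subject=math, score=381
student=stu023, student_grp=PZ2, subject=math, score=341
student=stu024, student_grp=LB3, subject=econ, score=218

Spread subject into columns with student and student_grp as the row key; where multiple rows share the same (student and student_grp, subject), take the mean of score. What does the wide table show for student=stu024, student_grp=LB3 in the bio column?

Rows with student=stu024, student_grp=LB3 and subject=bio: score values are 76, 797, 726.
(76 + 797 + 726) / 3 = 533.

533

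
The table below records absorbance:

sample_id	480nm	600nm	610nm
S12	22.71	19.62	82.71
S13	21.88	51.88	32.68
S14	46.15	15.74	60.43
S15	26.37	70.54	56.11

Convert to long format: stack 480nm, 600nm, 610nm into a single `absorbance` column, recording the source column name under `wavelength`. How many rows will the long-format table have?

4 sample_id values × 3 melted columns = 12 rows.

12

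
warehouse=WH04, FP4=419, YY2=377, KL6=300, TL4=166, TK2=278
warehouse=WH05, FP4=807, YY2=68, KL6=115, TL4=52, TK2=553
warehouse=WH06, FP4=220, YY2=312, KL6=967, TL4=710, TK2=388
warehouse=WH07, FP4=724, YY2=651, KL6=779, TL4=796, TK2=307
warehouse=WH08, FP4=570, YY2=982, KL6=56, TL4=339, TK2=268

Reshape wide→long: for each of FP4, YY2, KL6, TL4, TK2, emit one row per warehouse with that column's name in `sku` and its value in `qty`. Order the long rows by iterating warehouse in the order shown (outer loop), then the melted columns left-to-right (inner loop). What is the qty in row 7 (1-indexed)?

68

25 rows total (5 × 5). Row 7: index ⌊(7-1)/5⌋ = 1 into warehouse → WH05; (7-1) mod 5 = 1 into the melted columns → YY2.
So row 7 is (WH05, YY2, 68); qty = 68.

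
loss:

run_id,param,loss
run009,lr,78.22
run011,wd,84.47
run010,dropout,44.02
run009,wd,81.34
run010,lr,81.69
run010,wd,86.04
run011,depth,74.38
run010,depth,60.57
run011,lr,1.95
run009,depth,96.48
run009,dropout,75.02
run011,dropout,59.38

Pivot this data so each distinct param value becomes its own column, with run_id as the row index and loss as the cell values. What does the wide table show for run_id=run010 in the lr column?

81.69

Wide layout: rows indexed by run_id, columns are the 4 distinct param values (lr, wd, dropout, depth).
Cell (run_id=run010, param=lr) draws from the long row where run_id=run010 and param=lr, which has loss=81.69.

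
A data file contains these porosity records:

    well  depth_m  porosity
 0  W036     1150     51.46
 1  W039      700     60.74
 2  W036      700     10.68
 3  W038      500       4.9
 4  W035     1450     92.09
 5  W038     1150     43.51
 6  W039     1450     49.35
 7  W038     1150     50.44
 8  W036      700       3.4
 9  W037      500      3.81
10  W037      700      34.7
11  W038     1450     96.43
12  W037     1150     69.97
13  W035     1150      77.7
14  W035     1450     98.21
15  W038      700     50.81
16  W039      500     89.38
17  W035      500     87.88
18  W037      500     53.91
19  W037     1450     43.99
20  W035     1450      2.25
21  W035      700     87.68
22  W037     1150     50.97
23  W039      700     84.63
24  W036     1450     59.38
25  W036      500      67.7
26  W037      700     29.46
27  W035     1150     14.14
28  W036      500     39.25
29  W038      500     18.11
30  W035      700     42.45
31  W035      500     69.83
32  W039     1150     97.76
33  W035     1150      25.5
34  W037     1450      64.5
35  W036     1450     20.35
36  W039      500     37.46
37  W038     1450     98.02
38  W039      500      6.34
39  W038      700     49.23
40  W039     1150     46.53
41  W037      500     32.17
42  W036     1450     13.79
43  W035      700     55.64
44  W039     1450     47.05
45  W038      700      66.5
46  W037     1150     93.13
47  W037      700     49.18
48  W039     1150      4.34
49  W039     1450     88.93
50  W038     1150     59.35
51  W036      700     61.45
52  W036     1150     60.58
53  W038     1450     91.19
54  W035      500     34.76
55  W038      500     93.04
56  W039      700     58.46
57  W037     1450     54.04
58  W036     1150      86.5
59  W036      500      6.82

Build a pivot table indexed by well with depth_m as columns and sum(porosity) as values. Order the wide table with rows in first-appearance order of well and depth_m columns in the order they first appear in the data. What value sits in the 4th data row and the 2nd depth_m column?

With rows in first-appearance order of well, row 4 is well=W035. depth_m columns in first-appearance order: 1150, 700, 500, 1450; column 2 is 700.
Long rows with well=W035, depth_m=700: 87.68 + 42.45 + 55.64 = 185.77.

185.77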